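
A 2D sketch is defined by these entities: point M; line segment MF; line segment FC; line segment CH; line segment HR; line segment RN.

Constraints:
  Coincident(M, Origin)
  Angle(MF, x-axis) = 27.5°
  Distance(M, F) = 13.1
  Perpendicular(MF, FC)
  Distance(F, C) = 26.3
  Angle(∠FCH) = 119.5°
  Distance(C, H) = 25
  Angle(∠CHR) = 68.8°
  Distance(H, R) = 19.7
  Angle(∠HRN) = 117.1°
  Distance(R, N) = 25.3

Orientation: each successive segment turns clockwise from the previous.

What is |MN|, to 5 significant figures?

10.153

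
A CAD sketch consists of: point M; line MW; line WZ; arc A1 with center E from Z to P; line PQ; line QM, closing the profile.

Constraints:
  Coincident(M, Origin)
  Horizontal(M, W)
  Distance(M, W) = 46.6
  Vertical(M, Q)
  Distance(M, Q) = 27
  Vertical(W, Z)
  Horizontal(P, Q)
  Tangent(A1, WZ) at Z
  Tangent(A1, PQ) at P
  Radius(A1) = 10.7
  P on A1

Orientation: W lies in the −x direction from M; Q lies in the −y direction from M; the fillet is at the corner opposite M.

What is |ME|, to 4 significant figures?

39.43

M is at the origin; M and W share the same y with |MW| = 46.6 and W on the −x side, so W = (-46.60, 0.000). M and Q share the same x with |MQ| = 27.0 and Q on the −y side, so Q = (0.000, -27.00). The virtual corner opposite M is at (-46.60, -27.00). Tangency of A1 to WZ means the radius EZ is perpendicular to WZ and since A1 is tangent to PQ there, EP ⟂ PQ, with radius 10.7, so the center E sits 10.7 in from both sides at E = (-35.90, -16.30). Then |ME| = |E − M| = 39.43.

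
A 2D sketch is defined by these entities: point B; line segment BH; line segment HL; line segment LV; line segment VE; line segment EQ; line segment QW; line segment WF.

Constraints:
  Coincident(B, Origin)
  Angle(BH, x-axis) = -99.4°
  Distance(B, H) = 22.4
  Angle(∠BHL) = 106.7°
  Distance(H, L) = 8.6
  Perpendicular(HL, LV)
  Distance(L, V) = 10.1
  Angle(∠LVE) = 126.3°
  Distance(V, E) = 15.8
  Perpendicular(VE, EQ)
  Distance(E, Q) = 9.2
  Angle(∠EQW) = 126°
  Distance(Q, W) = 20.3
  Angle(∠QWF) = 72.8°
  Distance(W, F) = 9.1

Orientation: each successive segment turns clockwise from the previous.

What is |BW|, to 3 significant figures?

28.9

B is at the origin; BH runs at -99.4° with length 22.4, so H = (-3.66, -22.1). ∠BHL = 106.7° gives HL at -173° from the x-axis; with |HL| = 8.6, L = (-12.2, -23.2). The perpendicularity gives LV at right angles to HL, so LV runs at 97.3°; with |LV| = 10.1, V = (-13.5, -13.2). ∠LVE = 126.3° gives VE at 43.6° from the x-axis; with |VE| = 15.8, E = (-2.03, -2.28). The perpendicularity gives EQ at right angles to VE, so EQ runs at -46.4°; with |EQ| = 9.2, Q = (4.31, -8.94). ∠EQW = 126.0° gives QW at -100° from the x-axis; with |QW| = 20.3, W = (0.650, -28.9). Then |BW| = |W − B| = 28.9.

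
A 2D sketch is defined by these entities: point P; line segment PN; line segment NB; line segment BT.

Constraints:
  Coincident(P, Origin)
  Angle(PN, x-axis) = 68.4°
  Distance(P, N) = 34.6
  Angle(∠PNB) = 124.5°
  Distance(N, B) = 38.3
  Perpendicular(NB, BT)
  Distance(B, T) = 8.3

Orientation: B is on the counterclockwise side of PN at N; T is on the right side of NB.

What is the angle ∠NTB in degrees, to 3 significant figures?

77.8°

∠PNB = 124.5°, so NB runs at 68.4° + (180° − 124.5°) = 124° from the x-axis; with |NB| = 38.3, B = N + 38.3·(cos 124°, sin 124°) = (-8.62, 64.0). NB is perpendicular to BT; with |BT| = 8.3 on the right of NB, T = B + 8.3·(0.830, 0.558) = (-1.74, 68.6). Then cos ∠NTB = TN·TB / (|TN||TB|), giving 77.8°.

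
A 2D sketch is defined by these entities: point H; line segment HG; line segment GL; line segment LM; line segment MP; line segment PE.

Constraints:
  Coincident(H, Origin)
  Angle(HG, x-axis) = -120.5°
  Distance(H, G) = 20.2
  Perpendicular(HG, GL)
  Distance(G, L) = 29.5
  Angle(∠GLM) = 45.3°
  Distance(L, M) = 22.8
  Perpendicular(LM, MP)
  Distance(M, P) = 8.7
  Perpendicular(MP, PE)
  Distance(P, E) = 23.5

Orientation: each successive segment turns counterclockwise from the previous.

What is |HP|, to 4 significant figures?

12.46

H is at the origin; HG runs at -120.5° with length 20.2, so G = (-10.25, -17.40). HG is perpendicular to GL, so GL runs at -30.50°; with |GL| = 29.5, L = (15.17, -32.38). ∠GLM = 45.3° gives LM at 104.2° from the x-axis; with |LM| = 22.8, M = (9.573, -10.27). The perpendicularity gives MP at right angles to LM, so MP runs at -165.8°; with |MP| = 8.7, P = (1.139, -12.41). Then |HP| = |P − H| = 12.46.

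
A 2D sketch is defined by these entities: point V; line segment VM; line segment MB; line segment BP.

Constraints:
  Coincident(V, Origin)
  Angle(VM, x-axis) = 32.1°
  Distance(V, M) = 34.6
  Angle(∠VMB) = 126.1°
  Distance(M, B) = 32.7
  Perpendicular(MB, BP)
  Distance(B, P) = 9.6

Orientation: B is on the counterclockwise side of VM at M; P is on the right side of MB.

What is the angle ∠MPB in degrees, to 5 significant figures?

73.639°

V is at the origin; VM runs at 32.1° with length 34.6, so M = 34.6·(cos 32.1°, sin 32.1°) = (29.310, 18.386). ∠VMB = 126.1°, so MB runs at 32.1° + (180° − 126.1°) = 86.000° from the x-axis; with |MB| = 32.7, B = M + 32.7·(cos 86.000°, sin 86.000°) = (31.591, 51.007). MB ⟂ BP; with |BP| = 9.6 on the right of MB, P = B + 9.6·(0.99756, -0.069756) = (41.168, 50.337). Then cos ∠MPB = PM·PB / (|PM||PB|), giving 73.639°.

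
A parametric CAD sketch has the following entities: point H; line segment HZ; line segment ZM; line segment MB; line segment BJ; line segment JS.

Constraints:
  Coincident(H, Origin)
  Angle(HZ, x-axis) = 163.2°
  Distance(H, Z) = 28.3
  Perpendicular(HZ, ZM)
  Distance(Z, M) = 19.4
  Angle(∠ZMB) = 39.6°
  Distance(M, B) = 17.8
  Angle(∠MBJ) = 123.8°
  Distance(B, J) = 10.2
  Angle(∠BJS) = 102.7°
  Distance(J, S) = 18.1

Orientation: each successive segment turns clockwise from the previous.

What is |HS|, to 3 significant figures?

38.0

H is at the origin; HZ runs at 163.2° with length 28.3, so Z = (-27.1, 8.18). The perpendicularity gives ZM at right angles to HZ, so ZM runs at 73.2°; with |ZM| = 19.4, M = (-21.5, 26.8). ∠ZMB = 39.6° gives MB at -67.2° from the x-axis; with |MB| = 17.8, B = (-14.6, 10.3). ∠MBJ = 123.8° gives BJ at -123° from the x-axis; with |BJ| = 10.2, J = (-20.2, 1.83). ∠BJS = 102.7° gives JS at 159° from the x-axis; with |JS| = 18.1, S = (-37.1, 8.22). Then |HS| = |S − H| = 38.0.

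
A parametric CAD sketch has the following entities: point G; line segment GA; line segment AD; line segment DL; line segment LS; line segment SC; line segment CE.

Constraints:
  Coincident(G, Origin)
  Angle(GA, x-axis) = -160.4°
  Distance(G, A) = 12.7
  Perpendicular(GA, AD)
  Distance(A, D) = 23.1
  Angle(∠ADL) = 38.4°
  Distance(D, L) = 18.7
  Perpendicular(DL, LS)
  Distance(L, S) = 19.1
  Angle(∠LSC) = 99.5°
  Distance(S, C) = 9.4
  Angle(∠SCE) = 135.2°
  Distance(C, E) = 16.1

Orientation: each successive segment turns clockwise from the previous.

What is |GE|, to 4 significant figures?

30.51

G is at the origin; GA runs at -160.4° with length 12.7, so A = (-11.96, -4.260). The perpendicularity gives AD at right angles to GA, so AD runs at 109.6°; with |AD| = 23.1, D = (-19.71, 17.50). ∠ADL = 38.4° gives DL at -32.00° from the x-axis; with |DL| = 18.7, L = (-3.855, 7.592). The perpendicularity gives LS at right angles to DL, so LS runs at -122.0°; with |LS| = 19.1, S = (-13.98, -8.606). ∠LSC = 99.5° gives SC at 157.5° from the x-axis; with |SC| = 9.4, C = (-22.66, -5.009). ∠SCE = 135.2° gives CE at 112.7° from the x-axis; with |CE| = 16.1, E = (-28.87, 9.844). Then |GE| = |E − G| = 30.51.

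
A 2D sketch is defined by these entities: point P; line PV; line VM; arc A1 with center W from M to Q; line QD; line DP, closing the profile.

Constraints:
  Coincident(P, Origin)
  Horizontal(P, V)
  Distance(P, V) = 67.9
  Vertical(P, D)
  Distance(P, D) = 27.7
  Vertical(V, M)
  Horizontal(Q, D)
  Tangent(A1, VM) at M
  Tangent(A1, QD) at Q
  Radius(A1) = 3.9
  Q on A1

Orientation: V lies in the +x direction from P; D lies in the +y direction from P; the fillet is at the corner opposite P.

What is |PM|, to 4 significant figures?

71.95

P is at the origin; PV is horizontal with |PV| = 67.9 and V on the +x side, so V = (67.90, 0.000). P and D share the same x with |PD| = 27.7 and D on the +y side, so D = (0.000, 27.70). The virtual corner opposite P is at (67.90, 27.70). The tangent condition forces WM to be normal to VM and since A1 is tangent to QD there, WQ ⟂ QD, with radius 3.9, so the center W sits 3.9 in from both sides at W = (64.00, 23.80). That places the tangent points at M = (67.90, 23.80) on VM and Q = (64.00, 27.70) on QD. Then |PM| = |M − P| = 71.95.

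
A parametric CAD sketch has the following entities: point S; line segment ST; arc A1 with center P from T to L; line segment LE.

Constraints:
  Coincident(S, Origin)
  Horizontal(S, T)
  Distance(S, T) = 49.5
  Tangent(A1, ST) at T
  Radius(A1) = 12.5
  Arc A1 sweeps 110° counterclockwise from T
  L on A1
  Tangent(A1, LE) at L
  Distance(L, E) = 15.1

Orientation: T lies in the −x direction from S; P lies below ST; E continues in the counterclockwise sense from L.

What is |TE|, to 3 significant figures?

31.7

On A1, T sits at bearing 90° from P; a 110° counterclockwise sweep puts L at bearing 200°, so L = P + 12.5·(cos 200°, sin 200°) = (-61.2, -16.8). A1 meets LE tangentially, so PL is at right angles to LE, so LE runs along (−sin 200°, cos 200°); with |LE| = 15.1, E = (-56.1, -31.0). Then |TE| = |E − T| = 31.7.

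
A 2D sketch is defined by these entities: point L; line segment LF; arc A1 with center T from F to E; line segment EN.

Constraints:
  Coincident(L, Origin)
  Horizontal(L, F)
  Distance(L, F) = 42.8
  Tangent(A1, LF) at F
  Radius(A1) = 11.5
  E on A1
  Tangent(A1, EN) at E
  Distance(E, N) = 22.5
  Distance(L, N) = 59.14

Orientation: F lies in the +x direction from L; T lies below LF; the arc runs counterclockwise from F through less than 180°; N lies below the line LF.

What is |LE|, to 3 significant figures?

38.1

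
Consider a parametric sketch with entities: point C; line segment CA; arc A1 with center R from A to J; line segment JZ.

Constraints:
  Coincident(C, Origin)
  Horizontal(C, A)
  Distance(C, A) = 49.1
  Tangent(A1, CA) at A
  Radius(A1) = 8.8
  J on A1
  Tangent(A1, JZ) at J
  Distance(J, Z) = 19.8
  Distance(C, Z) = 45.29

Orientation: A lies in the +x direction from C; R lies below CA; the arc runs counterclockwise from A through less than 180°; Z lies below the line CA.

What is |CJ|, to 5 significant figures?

41.083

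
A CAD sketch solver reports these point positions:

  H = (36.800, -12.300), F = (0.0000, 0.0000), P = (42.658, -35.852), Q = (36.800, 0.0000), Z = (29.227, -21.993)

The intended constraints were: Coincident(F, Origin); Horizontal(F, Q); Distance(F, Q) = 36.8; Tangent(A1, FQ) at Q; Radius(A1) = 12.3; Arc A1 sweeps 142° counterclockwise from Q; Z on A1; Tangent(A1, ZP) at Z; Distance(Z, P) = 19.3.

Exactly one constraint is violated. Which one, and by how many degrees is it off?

Tangent(A1, ZP) at Z — off by 7.90°.

F = (0.00, 0.00) ✓; F.y = 0.00, Q.y = 0.00 ✓; |FQ| = 36.80 ✓; ∠(HQ, QF) = 90.00° ✓; |HQ| = 12.30 ✓; bearing(H→Z) − bearing(H→Q) = 142.0° ✓; |HZ| = 12.30 ✓; ∠(HZ, ZP) = 97.90° ✗; |ZP| = 19.30 ✓.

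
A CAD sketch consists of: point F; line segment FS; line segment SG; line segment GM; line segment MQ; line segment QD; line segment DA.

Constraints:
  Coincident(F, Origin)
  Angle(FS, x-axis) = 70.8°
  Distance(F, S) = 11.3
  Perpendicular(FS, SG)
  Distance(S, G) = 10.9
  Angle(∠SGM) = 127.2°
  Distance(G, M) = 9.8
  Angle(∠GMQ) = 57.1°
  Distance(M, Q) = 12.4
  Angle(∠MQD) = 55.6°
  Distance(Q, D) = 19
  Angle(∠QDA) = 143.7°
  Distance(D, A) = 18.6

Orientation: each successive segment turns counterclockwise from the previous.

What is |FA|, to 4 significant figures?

40.77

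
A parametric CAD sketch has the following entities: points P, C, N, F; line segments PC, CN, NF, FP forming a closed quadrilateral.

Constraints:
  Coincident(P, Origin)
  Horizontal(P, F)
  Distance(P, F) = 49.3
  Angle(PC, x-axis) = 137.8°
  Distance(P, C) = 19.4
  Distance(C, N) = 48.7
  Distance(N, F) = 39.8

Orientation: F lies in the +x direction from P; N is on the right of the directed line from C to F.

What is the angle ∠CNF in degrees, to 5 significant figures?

93.967°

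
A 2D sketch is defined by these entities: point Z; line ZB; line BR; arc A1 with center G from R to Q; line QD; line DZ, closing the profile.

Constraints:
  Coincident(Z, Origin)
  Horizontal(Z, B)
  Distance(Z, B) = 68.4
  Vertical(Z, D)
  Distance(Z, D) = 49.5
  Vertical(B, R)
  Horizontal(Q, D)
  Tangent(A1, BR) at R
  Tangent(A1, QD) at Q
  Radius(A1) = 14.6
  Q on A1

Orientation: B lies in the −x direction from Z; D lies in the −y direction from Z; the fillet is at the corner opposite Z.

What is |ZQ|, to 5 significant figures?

73.107

The virtual corner opposite Z is at (-68.400, -49.500). A1 meets BR tangentially, so GR is at right angles to BR and tangency of A1 to QD means the radius GQ is perpendicular to QD, with radius 14.6, so the center G sits 14.6 in from both sides at G = (-53.800, -34.900). That places the tangent points at R = (-68.400, -34.900) on BR and Q = (-53.800, -49.500) on QD. Then |ZQ| = |Q − Z| = 73.107.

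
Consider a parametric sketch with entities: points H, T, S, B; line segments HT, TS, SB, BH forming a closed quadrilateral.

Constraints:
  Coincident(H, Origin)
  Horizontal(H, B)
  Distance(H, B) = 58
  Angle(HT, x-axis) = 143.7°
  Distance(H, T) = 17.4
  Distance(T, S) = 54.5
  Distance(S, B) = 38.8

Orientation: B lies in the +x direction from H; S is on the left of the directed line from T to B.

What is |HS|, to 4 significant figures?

48.13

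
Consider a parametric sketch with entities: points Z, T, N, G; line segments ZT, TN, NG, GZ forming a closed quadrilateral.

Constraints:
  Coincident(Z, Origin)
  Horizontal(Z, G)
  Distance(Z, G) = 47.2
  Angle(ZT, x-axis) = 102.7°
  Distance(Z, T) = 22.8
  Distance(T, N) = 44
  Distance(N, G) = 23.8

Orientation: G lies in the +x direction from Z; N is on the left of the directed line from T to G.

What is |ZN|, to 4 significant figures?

44.93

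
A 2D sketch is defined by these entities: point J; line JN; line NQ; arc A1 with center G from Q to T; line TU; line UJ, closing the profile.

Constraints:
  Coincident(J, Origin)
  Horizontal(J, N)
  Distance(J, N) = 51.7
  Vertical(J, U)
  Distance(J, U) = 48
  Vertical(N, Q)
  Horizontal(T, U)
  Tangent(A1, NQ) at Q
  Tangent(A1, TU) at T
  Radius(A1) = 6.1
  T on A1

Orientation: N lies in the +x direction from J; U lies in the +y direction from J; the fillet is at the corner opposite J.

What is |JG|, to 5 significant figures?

61.927

J is at the origin; J and N share the same y with |JN| = 51.7 and N on the +x side, so N = (51.700, 0.0000). J and U share the same x with |JU| = 48.0 and U on the +y side, so U = (0.0000, 48.000). The virtual corner opposite J is at (51.700, 48.000). Tangency of A1 to NQ means the radius GQ is perpendicular to NQ and tangency of A1 to TU means the radius GT is perpendicular to TU, with radius 6.1, so the center G sits 6.1 in from both sides at G = (45.600, 41.900). Then |JG| = |G − J| = 61.927.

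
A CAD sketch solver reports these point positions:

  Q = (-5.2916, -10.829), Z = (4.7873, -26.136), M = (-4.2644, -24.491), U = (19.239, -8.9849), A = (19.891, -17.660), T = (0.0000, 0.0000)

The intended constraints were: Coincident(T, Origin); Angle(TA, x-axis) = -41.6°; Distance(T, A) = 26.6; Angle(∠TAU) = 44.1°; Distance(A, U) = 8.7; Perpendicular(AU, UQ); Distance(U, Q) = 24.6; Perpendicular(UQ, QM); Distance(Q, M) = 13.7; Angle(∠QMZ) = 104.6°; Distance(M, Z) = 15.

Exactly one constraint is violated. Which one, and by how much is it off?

Distance(M, Z) = 15 — off by 5.80.

T = (0.00, 0.00) ✓; TA at -41.60° ✓; |TA| = 26.60 ✓; ∠TAU = 44.10° ✓; |AU| = 8.700 ✓; ∠(AU, UQ) = 90.00° ✓; |UQ| = 24.60 ✓; ∠(UQ, QM) = 90.00° ✓; |QM| = 13.70 ✓; ∠QMZ = 104.6° ✓; |MZ| = 9.200 ✗.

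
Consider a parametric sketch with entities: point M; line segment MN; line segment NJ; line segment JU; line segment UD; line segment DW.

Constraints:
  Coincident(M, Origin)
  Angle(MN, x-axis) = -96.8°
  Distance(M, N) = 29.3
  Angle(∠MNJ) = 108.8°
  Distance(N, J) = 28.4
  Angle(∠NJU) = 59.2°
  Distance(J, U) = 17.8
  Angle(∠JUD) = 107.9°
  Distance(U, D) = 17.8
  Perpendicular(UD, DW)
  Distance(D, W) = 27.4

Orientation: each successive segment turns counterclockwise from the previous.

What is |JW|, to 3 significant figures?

25.5

M is at the origin; MN runs at -96.8° with length 29.3, so N = (-3.47, -29.1). ∠MNJ = 108.8° gives NJ at -25.6° from the x-axis; with |NJ| = 28.4, J = (22.1, -41.4). ∠NJU = 59.2° gives JU at 95.2° from the x-axis; with |JU| = 17.8, U = (20.5, -23.6). ∠JUD = 107.9° gives UD at 167° from the x-axis; with |UD| = 17.8, D = (3.17, -19.7). UD ⟂ DW, so DW runs at -103°; with |DW| = 27.4, W = (-2.86, -46.5). Then |JW| = |W − J| = 25.5.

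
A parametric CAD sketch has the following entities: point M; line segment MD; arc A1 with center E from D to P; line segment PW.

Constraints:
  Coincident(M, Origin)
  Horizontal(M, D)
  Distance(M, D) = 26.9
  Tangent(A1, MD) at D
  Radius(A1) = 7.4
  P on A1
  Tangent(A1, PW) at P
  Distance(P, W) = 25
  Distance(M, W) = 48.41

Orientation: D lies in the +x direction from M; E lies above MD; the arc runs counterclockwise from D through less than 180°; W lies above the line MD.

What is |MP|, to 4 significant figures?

34.91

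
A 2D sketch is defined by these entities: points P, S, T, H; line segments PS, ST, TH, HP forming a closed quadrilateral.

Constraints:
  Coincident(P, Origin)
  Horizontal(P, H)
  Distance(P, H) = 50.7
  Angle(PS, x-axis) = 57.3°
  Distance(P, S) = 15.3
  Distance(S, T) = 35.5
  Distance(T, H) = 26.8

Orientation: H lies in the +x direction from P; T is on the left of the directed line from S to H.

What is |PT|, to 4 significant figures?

48.60

Checks: |ST| = 35.50 ✓; |TH| = 26.80 ✓.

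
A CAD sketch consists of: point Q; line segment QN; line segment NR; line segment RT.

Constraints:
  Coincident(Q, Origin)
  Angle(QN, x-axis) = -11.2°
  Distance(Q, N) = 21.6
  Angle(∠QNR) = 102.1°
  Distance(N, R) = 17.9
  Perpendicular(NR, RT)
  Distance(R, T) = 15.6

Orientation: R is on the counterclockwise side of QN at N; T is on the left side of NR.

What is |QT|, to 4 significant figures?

23.10

Q is at the origin; QN runs at -11.2° with length 21.6, so N = 21.6·(cos -11.2°, sin -11.2°) = (21.19, -4.195). ∠QNR = 102.1°, so NR runs at -11.2° + (180° − 102.1°) = 66.70° from the x-axis; with |NR| = 17.9, R = N + 17.9·(cos 66.70°, sin 66.70°) = (28.27, 12.24). The perpendicularity gives RT at right angles to NR; with |RT| = 15.6 on the left of NR, T = R + 15.6·(-0.9184, 0.3955) = (13.94, 18.42). Then |QT| = |T − Q| = 23.10.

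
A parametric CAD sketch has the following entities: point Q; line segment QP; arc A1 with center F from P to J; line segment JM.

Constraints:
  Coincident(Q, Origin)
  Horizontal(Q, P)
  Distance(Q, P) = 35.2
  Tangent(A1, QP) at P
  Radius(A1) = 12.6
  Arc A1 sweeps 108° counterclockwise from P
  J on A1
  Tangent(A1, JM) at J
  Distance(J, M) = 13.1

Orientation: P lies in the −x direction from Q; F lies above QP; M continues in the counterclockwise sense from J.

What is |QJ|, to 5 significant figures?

28.479

Since A1 is tangent to QP there, FP ⟂ QP, so F = P + (0, 12.6) = (-35.200, 12.600). On A1, P sits at bearing -90° from F; a 108° counterclockwise sweep puts J at bearing 18°, so J = F + 12.6·(cos 18°, sin 18°) = (-23.217, 16.494). Then |QJ| = |J − Q| = 28.479.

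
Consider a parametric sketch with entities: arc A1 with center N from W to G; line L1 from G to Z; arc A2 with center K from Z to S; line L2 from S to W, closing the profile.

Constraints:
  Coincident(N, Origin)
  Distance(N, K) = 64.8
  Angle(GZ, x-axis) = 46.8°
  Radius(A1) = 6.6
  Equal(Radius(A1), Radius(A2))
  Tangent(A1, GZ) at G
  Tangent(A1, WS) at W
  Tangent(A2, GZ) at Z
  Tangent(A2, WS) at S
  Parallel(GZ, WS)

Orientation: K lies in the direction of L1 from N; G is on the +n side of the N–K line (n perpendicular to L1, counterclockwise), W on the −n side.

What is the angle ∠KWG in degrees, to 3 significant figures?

84.2°

The slot axis is L1's direction at 46.8°, so u = (cos 46.8°, sin 46.8°) = (0.685, 0.729) and n = (−sin 46.8°, cos 46.8°) = (-0.729, 0.685). N is at the origin and K lies 64.8 along u from N, so K = 64.8·u = (44.4, 47.2). Tangency of A1 to both parallel lines with radius 6.6 puts G and W at N ± 6.6·n: G = (-4.81, 4.52), W = (4.81, -4.52). Then cos ∠KWG = WK·WG / (|WK||WG|), giving 84.2°.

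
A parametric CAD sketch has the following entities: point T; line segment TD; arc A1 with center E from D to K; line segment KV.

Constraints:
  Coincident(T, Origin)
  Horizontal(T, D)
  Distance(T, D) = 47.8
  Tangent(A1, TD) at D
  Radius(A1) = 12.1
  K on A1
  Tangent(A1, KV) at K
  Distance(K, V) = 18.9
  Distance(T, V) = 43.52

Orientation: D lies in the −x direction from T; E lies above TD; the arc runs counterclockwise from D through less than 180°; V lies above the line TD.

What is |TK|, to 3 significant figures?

37.3

Checks: |EK| = 12.10 ✓; ∠(EK, KV) = 90.00° ✓; |KV| = 18.90 ✓; |TV| = 43.52 ✓.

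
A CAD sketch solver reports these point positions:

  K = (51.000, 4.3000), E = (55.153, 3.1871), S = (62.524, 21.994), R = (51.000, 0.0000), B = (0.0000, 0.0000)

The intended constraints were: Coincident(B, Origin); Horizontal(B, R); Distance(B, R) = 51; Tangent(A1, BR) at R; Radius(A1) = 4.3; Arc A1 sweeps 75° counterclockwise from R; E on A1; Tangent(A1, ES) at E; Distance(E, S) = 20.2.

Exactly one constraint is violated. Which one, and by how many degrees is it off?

Tangent(A1, ES) at E — off by 6.40°.

B = (0.00, 0.00) ✓; B.y = 0.00, R.y = 0.00 ✓; |BR| = 51.00 ✓; ∠(KR, RB) = 90.00° ✓; |KR| = 4.300 ✓; bearing(K→E) − bearing(K→R) = 75.00° ✓; |KE| = 4.300 ✓; ∠(KE, ES) = 96.40° ✗; |ES| = 20.20 ✓.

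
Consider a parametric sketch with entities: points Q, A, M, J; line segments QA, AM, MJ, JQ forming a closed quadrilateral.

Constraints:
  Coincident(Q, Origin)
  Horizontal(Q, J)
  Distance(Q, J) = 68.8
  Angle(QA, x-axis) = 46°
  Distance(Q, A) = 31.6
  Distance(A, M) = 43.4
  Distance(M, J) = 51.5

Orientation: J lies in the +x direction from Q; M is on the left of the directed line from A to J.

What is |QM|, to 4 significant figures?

74.85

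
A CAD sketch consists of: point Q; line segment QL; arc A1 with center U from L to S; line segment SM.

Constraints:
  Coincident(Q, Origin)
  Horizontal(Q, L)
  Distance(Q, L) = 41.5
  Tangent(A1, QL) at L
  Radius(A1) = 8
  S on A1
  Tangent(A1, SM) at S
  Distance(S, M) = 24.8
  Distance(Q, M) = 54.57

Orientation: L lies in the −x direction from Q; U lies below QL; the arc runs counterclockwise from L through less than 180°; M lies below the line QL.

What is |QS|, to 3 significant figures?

50.2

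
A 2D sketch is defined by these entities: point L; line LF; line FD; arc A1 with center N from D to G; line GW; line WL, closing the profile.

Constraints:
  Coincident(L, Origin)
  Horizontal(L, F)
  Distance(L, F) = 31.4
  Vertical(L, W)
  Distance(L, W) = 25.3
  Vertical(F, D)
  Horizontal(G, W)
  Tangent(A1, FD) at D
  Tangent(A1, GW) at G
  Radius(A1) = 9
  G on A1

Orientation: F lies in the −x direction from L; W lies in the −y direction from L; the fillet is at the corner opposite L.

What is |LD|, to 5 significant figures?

35.379

The virtual corner opposite L is at (-31.400, -25.300). Tangency of A1 to FD means the radius ND is perpendicular to FD and A1 meets GW tangentially, so NG is at right angles to GW, with radius 9.0, so the center N sits 9.0 in from both sides at N = (-22.400, -16.300). That places the tangent points at D = (-31.400, -16.300) on FD and G = (-22.400, -25.300) on GW. Then |LD| = |D − L| = 35.379.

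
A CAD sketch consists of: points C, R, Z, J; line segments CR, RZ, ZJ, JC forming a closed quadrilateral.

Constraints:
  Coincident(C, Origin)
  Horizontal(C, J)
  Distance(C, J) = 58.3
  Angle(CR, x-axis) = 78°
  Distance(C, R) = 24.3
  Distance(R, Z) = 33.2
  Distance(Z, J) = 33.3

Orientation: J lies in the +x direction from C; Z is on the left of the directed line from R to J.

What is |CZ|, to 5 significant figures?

46.444

Checks: |RZ| = 33.20 ✓; |ZJ| = 33.30 ✓.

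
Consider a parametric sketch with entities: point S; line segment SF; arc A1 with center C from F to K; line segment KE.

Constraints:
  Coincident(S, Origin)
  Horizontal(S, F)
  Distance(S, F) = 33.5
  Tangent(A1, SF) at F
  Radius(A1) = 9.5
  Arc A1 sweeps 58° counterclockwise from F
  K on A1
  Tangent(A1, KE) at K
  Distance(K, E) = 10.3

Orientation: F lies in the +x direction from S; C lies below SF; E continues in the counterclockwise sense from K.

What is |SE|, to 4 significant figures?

23.95

S is at the origin; S and F share the same y with |SF| = 33.5 and F on the +x side, so F = (33.50, 0.000). Tangency of A1 to SF means the radius CF is perpendicular to SF, so C = F + (0, -9.5) = (33.50, -9.500). On A1, F sits at bearing 90° from C; a 58° counterclockwise sweep puts K at bearing 148°, so K = C + 9.5·(cos 148°, sin 148°) = (25.44, -4.466). Since A1 is tangent to KE there, CK ⟂ KE, so KE runs along (−sin 148°, cos 148°); with |KE| = 10.3, E = (19.99, -13.20). Then |SE| = |E − S| = 23.95.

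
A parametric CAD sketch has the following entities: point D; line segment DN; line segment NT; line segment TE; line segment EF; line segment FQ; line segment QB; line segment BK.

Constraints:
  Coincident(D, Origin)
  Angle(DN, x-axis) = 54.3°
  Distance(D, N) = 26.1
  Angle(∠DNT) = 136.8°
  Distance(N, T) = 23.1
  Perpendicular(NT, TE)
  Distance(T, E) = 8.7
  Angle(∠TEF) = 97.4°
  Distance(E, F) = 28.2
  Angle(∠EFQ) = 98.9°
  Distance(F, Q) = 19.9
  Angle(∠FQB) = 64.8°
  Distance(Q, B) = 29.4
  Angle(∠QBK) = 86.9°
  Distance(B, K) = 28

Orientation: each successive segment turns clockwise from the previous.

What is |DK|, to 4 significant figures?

32.63

D is at the origin; DN runs at 54.3° with length 26.1, so N = (15.23, 21.20). ∠DNT = 136.8° gives NT at 11.10° from the x-axis; with |NT| = 23.1, T = (37.90, 25.64). The perpendicularity gives TE at right angles to NT, so TE runs at -78.90°; with |TE| = 8.7, E = (39.57, 17.11). ∠TEF = 97.4° gives EF at -161.5° from the x-axis; with |EF| = 28.2, F = (12.83, 8.157). ∠EFQ = 98.9° gives FQ at 117.4° from the x-axis; with |FQ| = 19.9, Q = (3.673, 25.82). ∠FQB = 64.8° gives QB at 2.200° from the x-axis; with |QB| = 29.4, B = (33.05, 26.95). ∠QBK = 86.9° gives BK at -90.90° from the x-axis; with |BK| = 28.0, K = (32.61, -1.043). Then |DK| = |K − D| = 32.63.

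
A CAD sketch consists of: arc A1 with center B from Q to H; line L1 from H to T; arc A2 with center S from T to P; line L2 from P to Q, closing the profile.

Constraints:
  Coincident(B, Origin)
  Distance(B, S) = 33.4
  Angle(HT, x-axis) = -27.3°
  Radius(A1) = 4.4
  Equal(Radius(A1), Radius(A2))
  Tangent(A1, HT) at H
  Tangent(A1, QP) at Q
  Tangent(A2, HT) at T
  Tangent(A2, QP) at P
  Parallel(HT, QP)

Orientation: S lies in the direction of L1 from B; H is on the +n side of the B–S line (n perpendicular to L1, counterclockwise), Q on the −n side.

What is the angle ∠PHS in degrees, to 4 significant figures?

7.256°

The slot axis is L1's direction at -27.3°, so u = (cos -27.3°, sin -27.3°) = (0.8886, -0.4586) and n = (−sin -27.3°, cos -27.3°) = (0.4586, 0.8886). B is at the origin and S lies 33.4 along u from B, so S = 33.4·u = (29.68, -15.32). Tangency of A1 to both parallel lines with radius 4.4 puts H and Q at B ± 4.4·n: H = (2.018, 3.910), Q = (-2.018, -3.910). Equal radii place T and P the same way about S: T = S + 4.4·n = (31.70, -11.41), P = S − 4.4·n = (27.66, -19.23). Then cos ∠PHS = HP·HS / (|HP||HS|), giving 7.256°.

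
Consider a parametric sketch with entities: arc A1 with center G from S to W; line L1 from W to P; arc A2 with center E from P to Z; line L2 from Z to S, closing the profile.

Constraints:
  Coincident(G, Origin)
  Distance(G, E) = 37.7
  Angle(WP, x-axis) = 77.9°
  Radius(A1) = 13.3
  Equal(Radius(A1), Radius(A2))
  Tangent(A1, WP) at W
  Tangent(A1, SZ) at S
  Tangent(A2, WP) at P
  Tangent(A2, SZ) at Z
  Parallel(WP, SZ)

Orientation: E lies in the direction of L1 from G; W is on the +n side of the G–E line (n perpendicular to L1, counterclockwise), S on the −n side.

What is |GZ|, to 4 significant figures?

39.98

The slot axis is L1's direction at 77.9°, so u = (cos 77.9°, sin 77.9°) = (0.2096, 0.9778) and n = (−sin 77.9°, cos 77.9°) = (-0.9778, 0.2096). G is at the origin and E lies 37.7 along u from G, so E = 37.7·u = (7.903, 36.86). Tangency of A1 to both parallel lines with radius 13.3 puts W and S at G ± 13.3·n: W = (-13.00, 2.788), S = (13.00, -2.788). Equal radii place P and Z the same way about E: P = E + 13.3·n = (-5.102, 39.65), Z = E − 13.3·n = (20.91, 34.07). Then |GZ| = |Z − G| = 39.98.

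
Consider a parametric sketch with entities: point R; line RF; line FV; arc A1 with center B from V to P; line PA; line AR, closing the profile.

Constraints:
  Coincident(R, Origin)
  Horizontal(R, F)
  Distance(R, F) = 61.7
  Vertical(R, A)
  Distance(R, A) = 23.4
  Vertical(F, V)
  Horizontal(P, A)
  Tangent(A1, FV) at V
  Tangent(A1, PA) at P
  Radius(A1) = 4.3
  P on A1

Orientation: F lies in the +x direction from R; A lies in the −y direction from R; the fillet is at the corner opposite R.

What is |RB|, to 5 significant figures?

60.494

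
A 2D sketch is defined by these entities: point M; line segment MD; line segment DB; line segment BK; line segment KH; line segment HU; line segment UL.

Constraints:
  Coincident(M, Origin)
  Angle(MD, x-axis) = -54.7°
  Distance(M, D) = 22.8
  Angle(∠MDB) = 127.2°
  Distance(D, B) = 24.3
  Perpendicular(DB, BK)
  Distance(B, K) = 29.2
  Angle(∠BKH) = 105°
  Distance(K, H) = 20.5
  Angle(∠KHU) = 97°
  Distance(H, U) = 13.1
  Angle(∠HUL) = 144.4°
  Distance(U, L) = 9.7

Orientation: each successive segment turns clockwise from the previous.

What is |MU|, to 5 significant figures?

14.020

M is at the origin; MD runs at -54.7° with length 22.8, so D = (13.175, -18.608). ∠MDB = 127.2° gives DB at -107.50° from the x-axis; with |DB| = 24.3, B = (5.8680, -41.783). DB is perpendicular to BK, so BK runs at 162.50°; with |BK| = 29.2, K = (-21.981, -33.003). ∠BKH = 105.0° gives KH at 87.500° from the x-axis; with |KH| = 20.5, H = (-21.086, -12.522). ∠KHU = 97.0° gives HU at 4.5000° from the x-axis; with |HU| = 13.1, U = (-8.0267, -11.494). Then |MU| = |U − M| = 14.020.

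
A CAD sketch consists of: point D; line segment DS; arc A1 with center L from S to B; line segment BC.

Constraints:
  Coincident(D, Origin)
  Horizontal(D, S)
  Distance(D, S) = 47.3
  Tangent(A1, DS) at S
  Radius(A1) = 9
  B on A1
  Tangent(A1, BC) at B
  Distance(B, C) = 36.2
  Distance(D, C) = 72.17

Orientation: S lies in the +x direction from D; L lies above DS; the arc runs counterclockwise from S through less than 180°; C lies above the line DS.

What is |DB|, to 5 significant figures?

57.017

D is at the origin; D and S share the same y with |DS| = 47.3 and S on the +x side, so S = (47.300, 0.0000). Tangency of A1 to DS means the radius LS is perpendicular to DS, so L = S + (0, 9) = (47.300, 9.0000). Since LB ⟂ BC (tangency), |LC| = √(9.0² + 36.2²) = 37.302 regardless of where B sits on A1. So C lies on both circle(D, 72.17) and circle(L, 37.302); the above-DS intersection is C = (56.253, 45.212). B is the foot of the tangent from C: B = (56.300, 9.0116).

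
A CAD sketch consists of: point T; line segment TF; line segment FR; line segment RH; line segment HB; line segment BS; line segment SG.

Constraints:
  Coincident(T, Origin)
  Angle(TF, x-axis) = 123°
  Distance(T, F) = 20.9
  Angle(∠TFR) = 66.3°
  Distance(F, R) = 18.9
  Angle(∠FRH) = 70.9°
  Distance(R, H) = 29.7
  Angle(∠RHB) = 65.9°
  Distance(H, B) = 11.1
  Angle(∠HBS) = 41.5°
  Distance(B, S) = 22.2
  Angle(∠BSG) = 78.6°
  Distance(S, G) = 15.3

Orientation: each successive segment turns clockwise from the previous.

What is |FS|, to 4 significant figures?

31.44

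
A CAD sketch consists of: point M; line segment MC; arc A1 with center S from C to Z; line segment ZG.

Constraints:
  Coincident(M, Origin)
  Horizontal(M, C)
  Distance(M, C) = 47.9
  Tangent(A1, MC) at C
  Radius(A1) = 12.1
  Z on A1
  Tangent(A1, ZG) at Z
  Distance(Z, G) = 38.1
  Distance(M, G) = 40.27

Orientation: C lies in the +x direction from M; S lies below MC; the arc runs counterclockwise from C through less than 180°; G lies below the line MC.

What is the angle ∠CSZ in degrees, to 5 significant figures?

55.711°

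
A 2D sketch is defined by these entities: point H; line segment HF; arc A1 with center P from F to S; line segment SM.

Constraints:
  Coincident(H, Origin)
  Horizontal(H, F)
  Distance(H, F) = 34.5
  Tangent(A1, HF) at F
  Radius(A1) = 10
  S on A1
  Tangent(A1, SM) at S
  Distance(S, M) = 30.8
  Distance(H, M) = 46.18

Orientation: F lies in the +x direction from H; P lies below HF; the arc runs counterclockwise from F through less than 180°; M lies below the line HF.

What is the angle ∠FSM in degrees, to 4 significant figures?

136.6°

H is at the origin; H and F share the same y with |HF| = 34.5 and F on the +x side, so F = (34.50, 0.000). A1 meets HF tangentially, so PF is at right angles to HF, so P = F + (0, -10) = (34.50, -10.00). Since PS ⟂ SM (tangency), |PM| = √(10.0² + 30.8²) = 32.38 regardless of where S sits on A1. So M lies on both circle(H, 46.18) and circle(P, 32.38); the below-HF intersection is M = (22.76, -40.18). S is the foot of the tangent from M: S = (24.52, -9.431).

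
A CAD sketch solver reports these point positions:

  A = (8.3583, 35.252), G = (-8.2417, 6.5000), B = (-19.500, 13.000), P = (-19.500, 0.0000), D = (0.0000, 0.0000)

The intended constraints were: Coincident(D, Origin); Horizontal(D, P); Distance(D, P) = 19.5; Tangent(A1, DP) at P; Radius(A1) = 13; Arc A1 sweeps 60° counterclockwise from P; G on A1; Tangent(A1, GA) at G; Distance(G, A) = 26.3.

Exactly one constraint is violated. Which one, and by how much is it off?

Distance(G, A) = 26.3 — off by 6.90.

D = (0.00, 0.00) ✓; D.y = 0.00, P.y = 0.00 ✓; |DP| = 19.50 ✓; ∠(BP, PD) = 90.00° ✓; |BP| = 13.00 ✓; bearing(B→G) − bearing(B→P) = 60.00° ✓; |BG| = 13.00 ✓; ∠(BG, GA) = 90.00° ✓; |GA| = 33.20 ✗.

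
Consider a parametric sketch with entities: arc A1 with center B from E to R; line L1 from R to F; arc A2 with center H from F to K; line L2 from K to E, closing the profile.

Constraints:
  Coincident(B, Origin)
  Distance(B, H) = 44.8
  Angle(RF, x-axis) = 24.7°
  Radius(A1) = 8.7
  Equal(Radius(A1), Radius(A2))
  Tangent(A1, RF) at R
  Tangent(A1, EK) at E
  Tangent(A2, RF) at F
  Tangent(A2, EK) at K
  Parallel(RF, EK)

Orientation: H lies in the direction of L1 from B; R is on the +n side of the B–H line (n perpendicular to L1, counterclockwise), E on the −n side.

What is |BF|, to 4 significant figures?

45.64

The slot axis is L1's direction at 24.7°, so u = (cos 24.7°, sin 24.7°) = (0.9085, 0.4179) and n = (−sin 24.7°, cos 24.7°) = (-0.4179, 0.9085). B is at the origin and H lies 44.8 along u from B, so H = 44.8·u = (40.70, 18.72). Tangency of A1 to both parallel lines with radius 8.7 puts R and E at B ± 8.7·n: R = (-3.635, 7.904), E = (3.635, -7.904). Equal radii place F and K the same way about H: F = H + 8.7·n = (37.07, 26.62), K = H − 8.7·n = (44.34, 10.82). Then |BF| = |F − B| = 45.64.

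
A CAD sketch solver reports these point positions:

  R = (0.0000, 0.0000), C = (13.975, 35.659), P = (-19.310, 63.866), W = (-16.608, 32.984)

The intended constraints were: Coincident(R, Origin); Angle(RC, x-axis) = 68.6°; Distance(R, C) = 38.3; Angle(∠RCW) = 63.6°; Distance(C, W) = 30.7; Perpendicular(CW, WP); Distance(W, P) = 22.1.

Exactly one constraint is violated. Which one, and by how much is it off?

Distance(W, P) = 22.1 — off by 8.90.

R = (0.00, 0.00) ✓; RC at 68.60° ✓; |RC| = 38.30 ✓; ∠RCW = 63.60° ✓; |CW| = 30.70 ✓; ∠(CW, WP) = 90.00° ✓; |WP| = 31.00 ✗.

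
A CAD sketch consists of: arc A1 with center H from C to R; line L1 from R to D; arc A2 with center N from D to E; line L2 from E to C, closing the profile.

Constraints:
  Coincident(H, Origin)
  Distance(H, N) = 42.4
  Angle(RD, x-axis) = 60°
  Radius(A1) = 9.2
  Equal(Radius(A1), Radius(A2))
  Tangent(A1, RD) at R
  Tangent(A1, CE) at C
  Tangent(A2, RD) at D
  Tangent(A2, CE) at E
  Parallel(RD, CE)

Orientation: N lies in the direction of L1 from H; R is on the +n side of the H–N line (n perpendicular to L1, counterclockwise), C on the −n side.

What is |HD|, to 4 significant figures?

43.39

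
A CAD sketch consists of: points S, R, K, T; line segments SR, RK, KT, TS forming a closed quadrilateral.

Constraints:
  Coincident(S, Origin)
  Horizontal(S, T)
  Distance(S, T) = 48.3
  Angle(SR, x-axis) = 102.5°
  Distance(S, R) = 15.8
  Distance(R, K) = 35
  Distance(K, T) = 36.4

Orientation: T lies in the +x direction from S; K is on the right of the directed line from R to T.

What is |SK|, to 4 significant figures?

20.71

Checks: |RK| = 35.00 ✓; |KT| = 36.40 ✓.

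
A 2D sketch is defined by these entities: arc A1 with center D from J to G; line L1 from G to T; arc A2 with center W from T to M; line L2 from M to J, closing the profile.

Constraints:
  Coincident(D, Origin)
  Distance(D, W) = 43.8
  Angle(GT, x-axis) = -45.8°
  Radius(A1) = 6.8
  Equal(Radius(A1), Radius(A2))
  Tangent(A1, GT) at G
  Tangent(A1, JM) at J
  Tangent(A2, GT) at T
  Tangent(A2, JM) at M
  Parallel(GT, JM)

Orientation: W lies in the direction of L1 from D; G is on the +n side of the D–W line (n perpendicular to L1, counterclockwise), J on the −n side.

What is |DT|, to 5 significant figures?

44.325

The slot axis is L1's direction at -45.8°, so u = (cos -45.8°, sin -45.8°) = (0.69717, -0.71691) and n = (−sin -45.8°, cos -45.8°) = (0.71691, 0.69717). D is at the origin and W lies 43.8 along u from D, so W = 43.8·u = (30.536, -31.401). Tangency of A1 to both parallel lines with radius 6.8 puts G and J at D ± 6.8·n: G = (4.8750, 4.7407), J = (-4.8750, -4.7407). Equal radii place T and M the same way about W: T = W + 6.8·n = (35.411, -26.660), M = W − 6.8·n = (25.661, -36.141). Then |DT| = |T − D| = 44.325.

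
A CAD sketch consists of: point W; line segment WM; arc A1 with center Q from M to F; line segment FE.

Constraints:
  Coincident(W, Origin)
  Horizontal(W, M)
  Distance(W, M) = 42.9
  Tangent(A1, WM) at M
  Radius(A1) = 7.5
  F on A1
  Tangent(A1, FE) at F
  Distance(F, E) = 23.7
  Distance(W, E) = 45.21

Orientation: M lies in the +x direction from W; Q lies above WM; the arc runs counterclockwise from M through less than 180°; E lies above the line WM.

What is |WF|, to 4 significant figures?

50.18

Checks: |QF| = 7.500 ✓; ∠(QF, FE) = 90.00° ✓; |FE| = 23.70 ✓; |WE| = 45.21 ✓.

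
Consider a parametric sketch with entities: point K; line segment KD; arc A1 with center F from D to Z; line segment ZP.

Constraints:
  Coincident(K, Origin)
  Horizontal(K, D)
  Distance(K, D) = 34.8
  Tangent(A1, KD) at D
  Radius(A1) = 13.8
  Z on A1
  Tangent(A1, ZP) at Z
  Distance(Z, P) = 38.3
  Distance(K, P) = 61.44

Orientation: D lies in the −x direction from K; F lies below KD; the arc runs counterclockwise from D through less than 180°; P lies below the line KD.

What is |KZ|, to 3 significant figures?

51.2

Checks: |FZ| = 13.80 ✓; ∠(FZ, ZP) = 90.00° ✓; |ZP| = 38.30 ✓; |KP| = 61.44 ✓.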